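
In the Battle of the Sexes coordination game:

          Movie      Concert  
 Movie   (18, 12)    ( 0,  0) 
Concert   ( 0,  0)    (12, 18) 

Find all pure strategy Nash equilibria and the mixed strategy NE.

Pure NE: (Movie, Movie) and (Concert, Concert); Mixed NE: p = 0.6, q = 0.4

Work:
Check pure NE:
(Movie, Movie): (18, 12) - no unilateral deviation beneficial
(Concert, Concert): (12, 18) - no unilateral deviation beneficial
Mixed NE: P1 plays Movie with p = 0.6, P2 plays Movie with q = 0.4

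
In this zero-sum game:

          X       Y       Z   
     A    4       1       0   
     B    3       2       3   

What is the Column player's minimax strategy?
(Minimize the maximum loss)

Column should play Y, value = 2

Work:
Column player minimizes Row's maximum payoff:
Column X: max payoff to Row = 4
Column Y: max payoff to Row = 2
Column Z: max payoff to Row = 3
Minimum is 2, achieved by column Y.
Minimax strategy: Y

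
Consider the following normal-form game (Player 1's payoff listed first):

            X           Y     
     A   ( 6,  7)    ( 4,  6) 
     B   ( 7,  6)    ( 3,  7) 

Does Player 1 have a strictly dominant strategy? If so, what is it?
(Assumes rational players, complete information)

No strictly dominant strategy exists for Player 1

Work:
A strategy strictly dominates another if it gives a strictly higher payoff against every opponent action. Compare each pair of P1's strategies column-by-column:
  A vs B: [6 vs 7, 4 vs 3] → A does not strictly dominate B (column X: 6 ≤ 7)
  B vs A: [7 vs 6, 3 vs 4] → B does not strictly dominate A (column Y: 3 ≤ 4)
No single strategy strictly dominates all others → no strictly dominant strategy.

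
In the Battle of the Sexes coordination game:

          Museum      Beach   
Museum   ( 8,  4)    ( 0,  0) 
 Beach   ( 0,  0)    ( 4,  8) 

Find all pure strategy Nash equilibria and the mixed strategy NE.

Pure NE: (Museum, Museum) and (Beach, Beach); Mixed NE: p = 0.6667, q = 0.3333

Work:
Check pure NE:
(Museum, Museum): (8, 4) - no unilateral deviation beneficial
(Beach, Beach): (4, 8) - no unilateral deviation beneficial
Mixed NE: P1 plays Museum with p = 0.6667, P2 plays Museum with q = 0.3333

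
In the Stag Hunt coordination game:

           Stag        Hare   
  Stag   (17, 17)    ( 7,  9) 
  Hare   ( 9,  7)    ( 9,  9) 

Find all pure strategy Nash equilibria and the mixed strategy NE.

Pure NE: (Stag, Stag) and (Hare, Hare); Mixed NE: p = 0.2, q = 0.2

Work:
Check pure NE:
(Stag, Stag): (17, 17) - no unilateral deviation beneficial
(Hare, Hare): (9, 9) - no unilateral deviation beneficial
Mixed NE: P1 plays Stag with p = 0.2, P2 plays Stag with q = 0.2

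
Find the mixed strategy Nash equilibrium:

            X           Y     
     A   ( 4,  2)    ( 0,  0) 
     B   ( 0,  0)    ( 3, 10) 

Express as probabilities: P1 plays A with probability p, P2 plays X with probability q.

p = 0.8333, q = 0.4286

Work:
Find probabilities that make opponent indifferent:
P2 chooses q to make P1 indifferent between A and B
P1 chooses p to make P2 indifferent between X and Y
Mixed NE: P1 plays (A: 0.8333, B: 0.1667), P2 plays (X: 0.4286, Y: 0.5714)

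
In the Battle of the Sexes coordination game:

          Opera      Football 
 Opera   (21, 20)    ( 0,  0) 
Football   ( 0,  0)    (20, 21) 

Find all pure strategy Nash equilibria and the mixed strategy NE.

Pure NE: (Opera, Opera) and (Football, Football); Mixed NE: p = 0.5122, q = 0.4878

Work:
Check pure NE:
(Opera, Opera): (21, 20) - no unilateral deviation beneficial
(Football, Football): (20, 21) - no unilateral deviation beneficial
Mixed NE: P1 plays Opera with p = 0.5122, P2 plays Opera with q = 0.4878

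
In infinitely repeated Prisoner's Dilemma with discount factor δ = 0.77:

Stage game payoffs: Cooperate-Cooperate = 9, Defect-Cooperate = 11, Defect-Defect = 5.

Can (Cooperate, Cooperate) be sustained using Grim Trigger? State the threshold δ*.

δ* = 0.3333; since δ = 0.77 ≥ 0.3333, cooperation can be sustained

Work:
For Grim Trigger:
Cooperate forever: 9/(1-δ)
Defect then punished: 11 + 5·δ/(1-δ)
Need: 9/(1-δ) ≥ 11 + 5·δ/(1-δ)
Solving: δ ≥ (T-R)/(T-P) = (11-9)/(11-5) = 0.3333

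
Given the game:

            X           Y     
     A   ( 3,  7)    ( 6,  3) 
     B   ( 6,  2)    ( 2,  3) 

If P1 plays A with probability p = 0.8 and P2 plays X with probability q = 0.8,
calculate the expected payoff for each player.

E[P1] = 3.92, E[P2] = 5.4

Work:
E[P1] = p·q·π₁(A,X) + p·(1-q)·π₁(A,Y) + (1-p)·q·π₁(B,X) + (1-p)·(1-q)·π₁(B,Y)
= 0.8·0.8·3 + 0.8·0.2·6 + 0.2·0.8·6 + 0.2·0.2·2
= 3.92

E[P2] = 5.4 (similar calculation)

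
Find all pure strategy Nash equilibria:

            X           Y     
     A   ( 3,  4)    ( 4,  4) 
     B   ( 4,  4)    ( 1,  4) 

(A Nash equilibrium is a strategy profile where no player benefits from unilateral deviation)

Nash equilibrium: (A, Y), (B, X)

Work:
Best responses:
  P1 vs X: payoffs [3, 4] → best response B (payoff 4)
  P1 vs Y: payoffs [4, 1] → best response A (payoff 4)
  P2 vs A: payoffs [4, 4] → best response X/Y (payoff 4)
  P2 vs B: payoffs [4, 4] → best response X/Y (payoff 4)
Mutual best responses: (A,Y), (B,X) → Nash equilibria.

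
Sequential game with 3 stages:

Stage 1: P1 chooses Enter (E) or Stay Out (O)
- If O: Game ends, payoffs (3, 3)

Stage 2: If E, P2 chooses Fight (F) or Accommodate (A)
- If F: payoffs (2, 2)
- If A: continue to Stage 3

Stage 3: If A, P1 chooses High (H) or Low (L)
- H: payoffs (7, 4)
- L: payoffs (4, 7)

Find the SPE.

SPE: (E, A, H); Outcome (7, 4)

Work:
Stage 3: P1 chooses H (7 vs 4)
Stage 2: P2: F->2, A->4 (anticipating H). Choose A
Stage 1: P1: O->3, E->7 (anticipating A, H). Choose E
SPE path: E -> A -> H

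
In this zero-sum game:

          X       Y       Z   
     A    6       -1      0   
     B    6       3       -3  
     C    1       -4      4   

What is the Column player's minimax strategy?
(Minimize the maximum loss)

Column should play Y, value = 3

Work:
Column player minimizes Row's maximum payoff:
Column X: max payoff to Row = 6
Column Y: max payoff to Row = 3
Column Z: max payoff to Row = 4
Minimum is 3, achieved by column Y.
Minimax strategy: Y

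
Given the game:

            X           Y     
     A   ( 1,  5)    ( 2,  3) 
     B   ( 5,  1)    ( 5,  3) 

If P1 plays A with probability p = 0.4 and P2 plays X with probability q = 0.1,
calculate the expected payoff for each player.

E[P1] = 3.76, E[P2] = 2.96

Work:
E[P1] = p·q·π₁(A,X) + p·(1-q)·π₁(A,Y) + (1-p)·q·π₁(B,X) + (1-p)·(1-q)·π₁(B,Y)
= 0.4·0.1·1 + 0.4·0.9·2 + 0.6·0.1·5 + 0.6·0.9·5
= 3.76

E[P2] = 2.96 (similar calculation)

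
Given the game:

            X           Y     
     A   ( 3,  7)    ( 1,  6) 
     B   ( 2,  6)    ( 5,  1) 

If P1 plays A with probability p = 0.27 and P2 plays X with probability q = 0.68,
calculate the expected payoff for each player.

E[P1] = 2.798, E[P2] = 5.0156

Work:
E[P1] = p·q·π₁(A,X) + p·(1-q)·π₁(A,Y) + (1-p)·q·π₁(B,X) + (1-p)·(1-q)·π₁(B,Y)
= 0.27·0.68·3 + 0.27·0.32·1 + 0.73·0.68·2 + 0.73·0.32·5
= 2.798

E[P2] = 5.0156 (similar calculation)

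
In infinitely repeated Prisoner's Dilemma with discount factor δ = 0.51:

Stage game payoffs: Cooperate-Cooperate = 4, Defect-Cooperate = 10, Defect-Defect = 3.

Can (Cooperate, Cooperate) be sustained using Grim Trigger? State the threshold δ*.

δ* = 0.8571; since δ = 0.51 < 0.8571, cooperation cannot be sustained

Work:
For Grim Trigger:
Cooperate forever: 4/(1-δ)
Defect then punished: 10 + 3·δ/(1-δ)
Need: 4/(1-δ) ≥ 10 + 3·δ/(1-δ)
Solving: δ ≥ (T-R)/(T-P) = (10-4)/(10-3) = 0.8571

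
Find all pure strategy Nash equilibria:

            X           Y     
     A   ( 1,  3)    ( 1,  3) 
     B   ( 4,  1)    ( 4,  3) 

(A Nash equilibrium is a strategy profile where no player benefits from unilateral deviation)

Nash equilibrium: (B, Y)

Work:
Best responses:
  P1 vs X: payoffs [1, 4] → best response B (payoff 4)
  P1 vs Y: payoffs [1, 4] → best response B (payoff 4)
  P2 vs A: payoffs [3, 3] → best response X/Y (payoff 3)
  P2 vs B: payoffs [1, 3] → best response Y (payoff 3)
Mutual best responses: (B,Y) → Nash equilibria.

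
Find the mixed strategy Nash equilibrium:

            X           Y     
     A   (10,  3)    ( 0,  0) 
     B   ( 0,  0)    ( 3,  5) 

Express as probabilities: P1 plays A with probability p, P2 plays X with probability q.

p = 0.625, q = 0.2308

Work:
Find probabilities that make opponent indifferent:
P2 chooses q to make P1 indifferent between A and B
P1 chooses p to make P2 indifferent between X and Y
Mixed NE: P1 plays (A: 0.625, B: 0.375), P2 plays (X: 0.2308, Y: 0.7692)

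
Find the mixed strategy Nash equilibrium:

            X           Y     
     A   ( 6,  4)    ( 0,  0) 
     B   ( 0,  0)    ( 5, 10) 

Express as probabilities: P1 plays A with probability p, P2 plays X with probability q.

p = 0.7143, q = 0.4545

Work:
Find probabilities that make opponent indifferent:
P2 chooses q to make P1 indifferent between A and B
P1 chooses p to make P2 indifferent between X and Y
Mixed NE: P1 plays (A: 0.7143, B: 0.2857), P2 plays (X: 0.4545, Y: 0.5455)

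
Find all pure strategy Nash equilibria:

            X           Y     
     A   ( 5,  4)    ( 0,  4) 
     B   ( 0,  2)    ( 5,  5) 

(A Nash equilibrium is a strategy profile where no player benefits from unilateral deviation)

Nash equilibrium: (A, X), (B, Y)

Work:
Best responses:
  P1 vs X: payoffs [5, 0] → best response A (payoff 5)
  P1 vs Y: payoffs [0, 5] → best response B (payoff 5)
  P2 vs A: payoffs [4, 4] → best response X/Y (payoff 4)
  P2 vs B: payoffs [2, 5] → best response Y (payoff 5)
Mutual best responses: (A,X), (B,Y) → Nash equilibria.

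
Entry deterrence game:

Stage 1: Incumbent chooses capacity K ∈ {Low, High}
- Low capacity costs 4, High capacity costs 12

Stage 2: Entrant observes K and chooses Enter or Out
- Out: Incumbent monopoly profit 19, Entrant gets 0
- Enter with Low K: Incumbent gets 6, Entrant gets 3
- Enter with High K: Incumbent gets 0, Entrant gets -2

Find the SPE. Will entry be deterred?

SPE: (High, Enter|Low, Out|High); Entry deterred. Incumbent net profit = 7

Work:
After Low K: Entrant enters (3 > 0)
After High K: Entrant stays out (-2 < 0)
Incumbent: Low → 6−4=2, High → 19−12=7
Incumbent chooses High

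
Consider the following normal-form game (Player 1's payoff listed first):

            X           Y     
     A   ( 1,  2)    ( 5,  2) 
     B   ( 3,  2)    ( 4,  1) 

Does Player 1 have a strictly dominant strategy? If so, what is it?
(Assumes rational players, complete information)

No strictly dominant strategy exists for Player 1

Work:
A strategy strictly dominates another if it gives a strictly higher payoff against every opponent action. Compare each pair of P1's strategies column-by-column:
  A vs B: [1 vs 3, 5 vs 4] → A does not strictly dominate B (column X: 1 ≤ 3)
  B vs A: [3 vs 1, 4 vs 5] → B does not strictly dominate A (column Y: 4 ≤ 5)
No single strategy strictly dominates all others → no strictly dominant strategy.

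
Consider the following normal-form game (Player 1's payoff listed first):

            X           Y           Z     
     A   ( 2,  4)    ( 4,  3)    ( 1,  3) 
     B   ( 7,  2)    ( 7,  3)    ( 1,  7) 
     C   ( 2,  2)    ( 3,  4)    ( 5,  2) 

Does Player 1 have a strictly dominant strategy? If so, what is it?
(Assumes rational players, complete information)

No strictly dominant strategy exists for Player 1

Work:
A strategy strictly dominates another if it gives a strictly higher payoff against every opponent action. Compare each pair of P1's strategies column-by-column:
  A vs B: [2 vs 7, 4 vs 7, 1 vs 1] → A does not strictly dominate B (column X: 2 ≤ 7)
  A vs C: [2 vs 2, 4 vs 3, 1 vs 5] → A does not strictly dominate C (column X: 2 ≤ 2)
  B vs A: [7 vs 2, 7 vs 4, 1 vs 1] → B does not strictly dominate A (column Z: 1 ≤ 1)
  B vs C: [7 vs 2, 7 vs 3, 1 vs 5] → B does not strictly dominate C (column Z: 1 ≤ 5)
  C vs A: [2 vs 2, 3 vs 4, 5 vs 1] → C does not strictly dominate A (column X: 2 ≤ 2)
  C vs B: [2 vs 7, 3 vs 7, 5 vs 1] → C does not strictly dominate B (column X: 2 ≤ 7)
No single strategy strictly dominates all others → no strictly dominant strategy.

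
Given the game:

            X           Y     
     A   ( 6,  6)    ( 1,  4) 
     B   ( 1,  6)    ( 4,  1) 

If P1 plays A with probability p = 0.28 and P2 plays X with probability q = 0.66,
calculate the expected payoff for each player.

E[P1] = 2.6584, E[P2] = 4.5856

Work:
E[P1] = p·q·π₁(A,X) + p·(1-q)·π₁(A,Y) + (1-p)·q·π₁(B,X) + (1-p)·(1-q)·π₁(B,Y)
= 0.28·0.66·6 + 0.28·0.34·1 + 0.72·0.66·1 + 0.72·0.34·4
= 2.6584

E[P2] = 4.5856 (similar calculation)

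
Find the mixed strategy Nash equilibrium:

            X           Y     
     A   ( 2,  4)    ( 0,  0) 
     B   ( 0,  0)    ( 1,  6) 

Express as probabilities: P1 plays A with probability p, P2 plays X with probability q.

p = 0.6, q = 0.3333

Work:
Find probabilities that make opponent indifferent:
P2 chooses q to make P1 indifferent between A and B
P1 chooses p to make P2 indifferent between X and Y
Mixed NE: P1 plays (A: 0.6, B: 0.4), P2 plays (X: 0.3333, Y: 0.6667)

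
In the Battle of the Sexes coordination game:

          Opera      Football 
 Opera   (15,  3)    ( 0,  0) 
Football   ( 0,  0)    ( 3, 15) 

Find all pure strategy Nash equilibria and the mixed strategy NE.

Pure NE: (Opera, Opera) and (Football, Football); Mixed NE: p = 0.8333, q = 0.1667

Work:
Check pure NE:
(Opera, Opera): (15, 3) - no unilateral deviation beneficial
(Football, Football): (3, 15) - no unilateral deviation beneficial
Mixed NE: P1 plays Opera with p = 0.8333, P2 plays Opera with q = 0.1667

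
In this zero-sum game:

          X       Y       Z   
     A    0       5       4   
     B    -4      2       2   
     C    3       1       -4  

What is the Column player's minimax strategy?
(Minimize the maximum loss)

Column should play X, value = 3

Work:
Column player minimizes Row's maximum payoff:
Column X: max payoff to Row = 3
Column Y: max payoff to Row = 5
Column Z: max payoff to Row = 4
Minimum is 3, achieved by column X.
Minimax strategy: X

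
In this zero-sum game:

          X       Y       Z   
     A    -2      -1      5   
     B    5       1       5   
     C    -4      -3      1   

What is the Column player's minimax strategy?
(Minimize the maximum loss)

Column should play Y, value = 1

Work:
Column player minimizes Row's maximum payoff:
Column X: max payoff to Row = 5
Column Y: max payoff to Row = 1
Column Z: max payoff to Row = 5
Minimum is 1, achieved by column Y.
Minimax strategy: Y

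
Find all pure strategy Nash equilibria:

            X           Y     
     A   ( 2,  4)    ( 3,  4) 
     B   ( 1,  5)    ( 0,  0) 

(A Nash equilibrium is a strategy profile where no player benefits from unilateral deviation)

Nash equilibrium: (A, X), (A, Y)

Work:
Best responses:
  P1 vs X: payoffs [2, 1] → best response A (payoff 2)
  P1 vs Y: payoffs [3, 0] → best response A (payoff 3)
  P2 vs A: payoffs [4, 4] → best response X/Y (payoff 4)
  P2 vs B: payoffs [5, 0] → best response X (payoff 5)
Mutual best responses: (A,X), (A,Y) → Nash equilibria.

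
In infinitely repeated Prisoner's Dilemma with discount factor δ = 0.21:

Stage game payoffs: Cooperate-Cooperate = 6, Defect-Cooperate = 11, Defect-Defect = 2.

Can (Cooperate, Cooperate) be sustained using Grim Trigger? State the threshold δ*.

δ* = 0.5556; since δ = 0.21 < 0.5556, cooperation cannot be sustained

Work:
For Grim Trigger:
Cooperate forever: 6/(1-δ)
Defect then punished: 11 + 2·δ/(1-δ)
Need: 6/(1-δ) ≥ 11 + 2·δ/(1-δ)
Solving: δ ≥ (T-R)/(T-P) = (11-6)/(11-2) = 0.5556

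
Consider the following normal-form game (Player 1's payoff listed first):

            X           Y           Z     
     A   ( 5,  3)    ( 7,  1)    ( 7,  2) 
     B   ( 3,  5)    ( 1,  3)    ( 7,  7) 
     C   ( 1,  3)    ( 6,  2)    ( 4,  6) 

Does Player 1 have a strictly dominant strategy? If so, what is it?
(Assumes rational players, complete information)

No strictly dominant strategy exists for Player 1

Work:
A strategy strictly dominates another if it gives a strictly higher payoff against every opponent action. Compare each pair of P1's strategies column-by-column:
  A vs B: [5 vs 3, 7 vs 1, 7 vs 7] → A does not strictly dominate B (column Z: 7 ≤ 7)
  A vs C: [5 vs 1, 7 vs 6, 7 vs 4] → A strictly dominates C
  B vs A: [3 vs 5, 1 vs 7, 7 vs 7] → B does not strictly dominate A (column X: 3 ≤ 5)
  B vs C: [3 vs 1, 1 vs 6, 7 vs 4] → B does not strictly dominate C (column Y: 1 ≤ 6)
  C vs A: [1 vs 5, 6 vs 7, 4 vs 7] → C does not strictly dominate A (column X: 1 ≤ 5)
  C vs B: [1 vs 3, 6 vs 1, 4 vs 7] → C does not strictly dominate B (column X: 1 ≤ 3)
No single strategy strictly dominates all others → no strictly dominant strategy.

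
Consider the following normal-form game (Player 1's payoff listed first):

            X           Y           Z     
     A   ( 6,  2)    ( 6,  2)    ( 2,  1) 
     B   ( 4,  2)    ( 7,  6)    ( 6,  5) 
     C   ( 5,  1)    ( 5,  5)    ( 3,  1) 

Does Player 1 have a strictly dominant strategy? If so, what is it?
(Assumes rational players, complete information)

No strictly dominant strategy exists for Player 1

Work:
A strategy strictly dominates another if it gives a strictly higher payoff against every opponent action. Compare each pair of P1's strategies column-by-column:
  A vs B: [6 vs 4, 6 vs 7, 2 vs 6] → A does not strictly dominate B (column Y: 6 ≤ 7)
  A vs C: [6 vs 5, 6 vs 5, 2 vs 3] → A does not strictly dominate C (column Z: 2 ≤ 3)
  B vs A: [4 vs 6, 7 vs 6, 6 vs 2] → B does not strictly dominate A (column X: 4 ≤ 6)
  B vs C: [4 vs 5, 7 vs 5, 6 vs 3] → B does not strictly dominate C (column X: 4 ≤ 5)
  C vs A: [5 vs 6, 5 vs 6, 3 vs 2] → C does not strictly dominate A (column X: 5 ≤ 6)
  C vs B: [5 vs 4, 5 vs 7, 3 vs 6] → C does not strictly dominate B (column Y: 5 ≤ 7)
No single strategy strictly dominates all others → no strictly dominant strategy.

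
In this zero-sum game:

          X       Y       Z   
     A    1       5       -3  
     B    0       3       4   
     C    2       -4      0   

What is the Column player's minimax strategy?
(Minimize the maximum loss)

Column should play X, value = 2

Work:
Column player minimizes Row's maximum payoff:
Column X: max payoff to Row = 2
Column Y: max payoff to Row = 5
Column Z: max payoff to Row = 4
Minimum is 2, achieved by column X.
Minimax strategy: X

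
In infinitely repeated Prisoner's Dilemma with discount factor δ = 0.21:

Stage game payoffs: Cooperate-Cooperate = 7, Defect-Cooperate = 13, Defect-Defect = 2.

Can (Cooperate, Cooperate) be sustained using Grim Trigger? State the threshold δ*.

δ* = 0.5455; since δ = 0.21 < 0.5455, cooperation cannot be sustained

Work:
For Grim Trigger:
Cooperate forever: 7/(1-δ)
Defect then punished: 13 + 2·δ/(1-δ)
Need: 7/(1-δ) ≥ 13 + 2·δ/(1-δ)
Solving: δ ≥ (T-R)/(T-P) = (13-7)/(13-2) = 0.5455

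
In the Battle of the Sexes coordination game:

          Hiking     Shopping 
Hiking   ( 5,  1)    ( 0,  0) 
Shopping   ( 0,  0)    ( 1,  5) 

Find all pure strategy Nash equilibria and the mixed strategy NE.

Pure NE: (Hiking, Hiking) and (Shopping, Shopping); Mixed NE: p = 0.8333, q = 0.1667

Work:
Check pure NE:
(Hiking, Hiking): (5, 1) - no unilateral deviation beneficial
(Shopping, Shopping): (1, 5) - no unilateral deviation beneficial
Mixed NE: P1 plays Hiking with p = 0.8333, P2 plays Hiking with q = 0.1667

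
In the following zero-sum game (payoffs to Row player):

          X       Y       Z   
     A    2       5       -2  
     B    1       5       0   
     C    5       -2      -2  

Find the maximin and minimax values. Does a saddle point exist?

Maximin = 0, Minimax = 0, Saddle: True

Work:
Row minimums: [-2, 0, -2] → maximin = 0
Column maximums: [5, 5, 0] → minimax = 0
Saddle point exists! Game value = 0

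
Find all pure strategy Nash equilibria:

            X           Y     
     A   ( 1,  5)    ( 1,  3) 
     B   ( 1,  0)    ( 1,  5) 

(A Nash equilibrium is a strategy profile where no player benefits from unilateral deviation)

Nash equilibrium: (A, X), (B, Y)

Work:
Best responses:
  P1 vs X: payoffs [1, 1] → best response A/B (payoff 1)
  P1 vs Y: payoffs [1, 1] → best response A/B (payoff 1)
  P2 vs A: payoffs [5, 3] → best response X (payoff 5)
  P2 vs B: payoffs [0, 5] → best response Y (payoff 5)
Mutual best responses: (A,X), (B,Y) → Nash equilibria.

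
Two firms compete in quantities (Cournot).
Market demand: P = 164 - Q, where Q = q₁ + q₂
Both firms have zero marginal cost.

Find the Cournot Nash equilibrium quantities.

q₁* = q₂* = 54.67; P* = 54.67

Work:
Profit: π_i = P·q_i = (a - q_i - q_j)·q_i
FOC: ∂π_i/∂q_i = a - 2q_i - q_j = 0
Reaction function: q_i = (164 - q_j)/2
Symmetry: q* = 164/3 = 54.67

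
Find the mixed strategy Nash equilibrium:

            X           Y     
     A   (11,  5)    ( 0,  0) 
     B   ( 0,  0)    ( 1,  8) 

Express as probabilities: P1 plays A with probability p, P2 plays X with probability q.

p = 0.6154, q = 0.0833

Work:
Find probabilities that make opponent indifferent:
P2 chooses q to make P1 indifferent between A and B
P1 chooses p to make P2 indifferent between X and Y
Mixed NE: P1 plays (A: 0.6154, B: 0.3846), P2 plays (X: 0.0833, Y: 0.9167)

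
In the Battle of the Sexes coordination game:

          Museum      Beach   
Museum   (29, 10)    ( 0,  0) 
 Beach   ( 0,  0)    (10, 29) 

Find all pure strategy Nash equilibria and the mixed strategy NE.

Pure NE: (Museum, Museum) and (Beach, Beach); Mixed NE: p = 0.7436, q = 0.2564

Work:
Check pure NE:
(Museum, Museum): (29, 10) - no unilateral deviation beneficial
(Beach, Beach): (10, 29) - no unilateral deviation beneficial
Mixed NE: P1 plays Museum with p = 0.7436, P2 plays Museum with q = 0.2564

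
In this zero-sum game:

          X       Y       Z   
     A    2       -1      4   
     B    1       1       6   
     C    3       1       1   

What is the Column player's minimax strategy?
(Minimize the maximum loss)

Column should play Y, value = 1

Work:
Column player minimizes Row's maximum payoff:
Column X: max payoff to Row = 3
Column Y: max payoff to Row = 1
Column Z: max payoff to Row = 6
Minimum is 1, achieved by column Y.
Minimax strategy: Y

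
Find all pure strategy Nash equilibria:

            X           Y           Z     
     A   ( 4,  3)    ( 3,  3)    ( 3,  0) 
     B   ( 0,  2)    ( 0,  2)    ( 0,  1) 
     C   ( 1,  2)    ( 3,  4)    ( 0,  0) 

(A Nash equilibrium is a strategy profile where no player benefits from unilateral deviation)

Nash equilibrium: (A, X), (A, Y), (C, Y)

Work:
Best responses:
  P1 vs X: payoffs [4, 0, 1] → best response A (payoff 4)
  P1 vs Y: payoffs [3, 0, 3] → best response A/C (payoff 3)
  P1 vs Z: payoffs [3, 0, 0] → best response A (payoff 3)
  P2 vs A: payoffs [3, 3, 0] → best response X/Y (payoff 3)
  P2 vs B: payoffs [2, 2, 1] → best response X/Y (payoff 2)
  P2 vs C: payoffs [2, 4, 0] → best response Y (payoff 4)
Mutual best responses: (A,X), (A,Y), (C,Y) → Nash equilibria.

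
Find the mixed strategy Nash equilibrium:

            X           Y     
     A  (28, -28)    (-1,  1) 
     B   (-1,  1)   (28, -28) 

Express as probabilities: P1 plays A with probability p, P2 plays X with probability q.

p = 0.5, q = 0.5

Work:
Find probabilities that make opponent indifferent:
P2 chooses q to make P1 indifferent between A and B
P1 chooses p to make P2 indifferent between X and Y
Mixed NE: P1 plays (A: 0.5, B: 0.5), P2 plays (X: 0.5, Y: 0.5)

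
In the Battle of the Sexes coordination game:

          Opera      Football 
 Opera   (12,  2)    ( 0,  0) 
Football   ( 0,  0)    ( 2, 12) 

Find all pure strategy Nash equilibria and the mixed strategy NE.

Pure NE: (Opera, Opera) and (Football, Football); Mixed NE: p = 0.8571, q = 0.1429

Work:
Check pure NE:
(Opera, Opera): (12, 2) - no unilateral deviation beneficial
(Football, Football): (2, 12) - no unilateral deviation beneficial
Mixed NE: P1 plays Opera with p = 0.8571, P2 plays Opera with q = 0.1429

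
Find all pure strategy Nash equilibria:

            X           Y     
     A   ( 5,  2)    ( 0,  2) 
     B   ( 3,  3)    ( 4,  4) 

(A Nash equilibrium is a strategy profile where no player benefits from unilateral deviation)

Nash equilibrium: (A, X), (B, Y)

Work:
Best responses:
  P1 vs X: payoffs [5, 3] → best response A (payoff 5)
  P1 vs Y: payoffs [0, 4] → best response B (payoff 4)
  P2 vs A: payoffs [2, 2] → best response X/Y (payoff 2)
  P2 vs B: payoffs [3, 4] → best response Y (payoff 4)
Mutual best responses: (A,X), (B,Y) → Nash equilibria.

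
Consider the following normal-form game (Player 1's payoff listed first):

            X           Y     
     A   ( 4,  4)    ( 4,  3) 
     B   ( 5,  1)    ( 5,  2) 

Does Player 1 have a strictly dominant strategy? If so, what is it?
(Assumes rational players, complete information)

Yes, Player 1's strictly dominant strategy is B

Work:
A strategy strictly dominates another if it gives a strictly higher payoff against every opponent action. Compare each pair of P1's strategies column-by-column:
  A vs B: [4 vs 5, 4 vs 5] → A does not strictly dominate B (column X: 4 ≤ 5)
  B vs A: [5 vs 4, 5 vs 4] → B strictly dominates A
B strictly dominates every other strategy → strictly dominant.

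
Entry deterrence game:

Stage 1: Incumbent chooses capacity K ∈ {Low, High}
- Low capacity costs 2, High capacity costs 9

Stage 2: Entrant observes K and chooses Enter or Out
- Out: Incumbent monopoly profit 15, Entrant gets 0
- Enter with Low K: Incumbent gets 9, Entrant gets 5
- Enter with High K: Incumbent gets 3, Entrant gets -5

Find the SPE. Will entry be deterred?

SPE: (Low, Enter|Low, Out|High); Entry not deterred. Incumbent net profit = 7, Entrant gets 5

Work:
After Low K: Entrant enters (5 > 0)
After High K: Entrant stays out (-5 < 0)
Incumbent: Low → 9−2=7, High → 15−9=6
Incumbent chooses Low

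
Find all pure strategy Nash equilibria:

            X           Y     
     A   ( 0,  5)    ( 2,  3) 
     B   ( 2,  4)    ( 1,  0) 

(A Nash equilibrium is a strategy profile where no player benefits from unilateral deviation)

Nash equilibrium: (B, X)

Work:
Best responses:
  P1 vs X: payoffs [0, 2] → best response B (payoff 2)
  P1 vs Y: payoffs [2, 1] → best response A (payoff 2)
  P2 vs A: payoffs [5, 3] → best response X (payoff 5)
  P2 vs B: payoffs [4, 0] → best response X (payoff 4)
Mutual best responses: (B,X) → Nash equilibria.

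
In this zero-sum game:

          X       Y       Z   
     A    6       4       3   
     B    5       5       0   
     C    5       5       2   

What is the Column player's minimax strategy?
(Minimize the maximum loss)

Column should play Z, value = 3

Work:
Column player minimizes Row's maximum payoff:
Column X: max payoff to Row = 6
Column Y: max payoff to Row = 5
Column Z: max payoff to Row = 3
Minimum is 3, achieved by column Z.
Minimax strategy: Z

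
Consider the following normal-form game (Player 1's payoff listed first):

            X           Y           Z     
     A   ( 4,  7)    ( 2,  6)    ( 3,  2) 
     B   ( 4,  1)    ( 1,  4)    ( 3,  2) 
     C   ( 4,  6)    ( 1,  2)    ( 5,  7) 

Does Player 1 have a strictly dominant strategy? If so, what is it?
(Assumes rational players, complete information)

No strictly dominant strategy exists for Player 1

Work:
A strategy strictly dominates another if it gives a strictly higher payoff against every opponent action. Compare each pair of P1's strategies column-by-column:
  A vs B: [4 vs 4, 2 vs 1, 3 vs 3] → A does not strictly dominate B (column X: 4 ≤ 4)
  A vs C: [4 vs 4, 2 vs 1, 3 vs 5] → A does not strictly dominate C (column X: 4 ≤ 4)
  B vs A: [4 vs 4, 1 vs 2, 3 vs 3] → B does not strictly dominate A (column X: 4 ≤ 4)
  B vs C: [4 vs 4, 1 vs 1, 3 vs 5] → B does not strictly dominate C (column X: 4 ≤ 4)
  C vs A: [4 vs 4, 1 vs 2, 5 vs 3] → C does not strictly dominate A (column X: 4 ≤ 4)
  C vs B: [4 vs 4, 1 vs 1, 5 vs 3] → C does not strictly dominate B (column X: 4 ≤ 4)
No single strategy strictly dominates all others → no strictly dominant strategy.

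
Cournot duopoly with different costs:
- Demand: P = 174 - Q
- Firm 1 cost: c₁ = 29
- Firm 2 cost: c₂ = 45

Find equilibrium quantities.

q₁* = 53.67, q₂* = 37.67

Work:
Reaction: q₁ = (174 - 29 - q₂)/2
Reaction: q₂ = (174 - 45 - q₁)/2
Solve simultaneously:
q₁* = (174 - 2×29 + 45)/3 = 53.67
q₂* = (174 - 2×45 + 29)/3 = 37.67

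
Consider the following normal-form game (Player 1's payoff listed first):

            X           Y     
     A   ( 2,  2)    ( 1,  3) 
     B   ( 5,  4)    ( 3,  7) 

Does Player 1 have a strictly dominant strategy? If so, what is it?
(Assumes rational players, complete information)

Yes, Player 1's strictly dominant strategy is B

Work:
A strategy strictly dominates another if it gives a strictly higher payoff against every opponent action. Compare each pair of P1's strategies column-by-column:
  A vs B: [2 vs 5, 1 vs 3] → A does not strictly dominate B (column X: 2 ≤ 5)
  B vs A: [5 vs 2, 3 vs 1] → B strictly dominates A
B strictly dominates every other strategy → strictly dominant.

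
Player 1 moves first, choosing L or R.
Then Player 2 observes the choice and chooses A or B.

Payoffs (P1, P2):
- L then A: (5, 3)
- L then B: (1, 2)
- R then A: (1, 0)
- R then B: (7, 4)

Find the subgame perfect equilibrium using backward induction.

P1 plays R, P2 plays A after L and B after R; Payoff (7, 4)

Work:
Backward induction:
After L: P2 chooses A → P1 gets 5
After R: P2 chooses B → P1 gets 7
P1 chooses R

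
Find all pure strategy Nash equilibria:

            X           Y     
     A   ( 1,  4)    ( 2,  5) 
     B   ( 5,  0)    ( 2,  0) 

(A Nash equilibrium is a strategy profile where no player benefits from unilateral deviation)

Nash equilibrium: (A, Y), (B, X), (B, Y)

Work:
Best responses:
  P1 vs X: payoffs [1, 5] → best response B (payoff 5)
  P1 vs Y: payoffs [2, 2] → best response A/B (payoff 2)
  P2 vs A: payoffs [4, 5] → best response Y (payoff 5)
  P2 vs B: payoffs [0, 0] → best response X/Y (payoff 0)
Mutual best responses: (A,Y), (B,X), (B,Y) → Nash equilibria.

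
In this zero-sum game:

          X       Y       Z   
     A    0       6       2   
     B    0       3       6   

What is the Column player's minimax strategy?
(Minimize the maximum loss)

Column should play X, value = 0

Work:
Column player minimizes Row's maximum payoff:
Column X: max payoff to Row = 0
Column Y: max payoff to Row = 6
Column Z: max payoff to Row = 6
Minimum is 0, achieved by column X.
Minimax strategy: X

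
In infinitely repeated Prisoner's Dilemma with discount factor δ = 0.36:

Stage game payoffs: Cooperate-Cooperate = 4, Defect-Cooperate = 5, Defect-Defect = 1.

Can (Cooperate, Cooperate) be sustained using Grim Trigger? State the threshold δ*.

δ* = 0.25; since δ = 0.36 ≥ 0.25, cooperation can be sustained

Work:
For Grim Trigger:
Cooperate forever: 4/(1-δ)
Defect then punished: 5 + 1·δ/(1-δ)
Need: 4/(1-δ) ≥ 5 + 1·δ/(1-δ)
Solving: δ ≥ (T-R)/(T-P) = (5-4)/(5-1) = 0.25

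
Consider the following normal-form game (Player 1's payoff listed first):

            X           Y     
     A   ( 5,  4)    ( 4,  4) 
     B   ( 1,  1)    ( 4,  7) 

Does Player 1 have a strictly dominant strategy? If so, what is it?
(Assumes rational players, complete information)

No strictly dominant strategy exists for Player 1

Work:
A strategy strictly dominates another if it gives a strictly higher payoff against every opponent action. Compare each pair of P1's strategies column-by-column:
  A vs B: [5 vs 1, 4 vs 4] → A does not strictly dominate B (column Y: 4 ≤ 4)
  B vs A: [1 vs 5, 4 vs 4] → B does not strictly dominate A (column X: 1 ≤ 5)
No single strategy strictly dominates all others → no strictly dominant strategy.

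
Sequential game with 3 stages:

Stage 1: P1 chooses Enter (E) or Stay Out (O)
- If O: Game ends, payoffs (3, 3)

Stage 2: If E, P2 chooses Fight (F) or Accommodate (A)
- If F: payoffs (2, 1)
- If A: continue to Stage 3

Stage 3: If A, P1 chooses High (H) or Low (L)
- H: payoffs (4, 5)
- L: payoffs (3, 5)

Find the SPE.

SPE: (E, A, H); Outcome (4, 5)

Work:
Stage 3: P1 chooses H (4 vs 3)
Stage 2: P2: F->1, A->5 (anticipating H). Choose A
Stage 1: P1: O->3, E->4 (anticipating A, H). Choose E
SPE path: E -> A -> H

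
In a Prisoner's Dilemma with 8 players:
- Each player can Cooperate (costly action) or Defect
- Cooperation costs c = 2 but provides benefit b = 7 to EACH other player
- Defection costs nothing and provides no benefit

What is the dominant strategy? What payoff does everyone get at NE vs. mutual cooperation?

Dominant: Defect; NE payoff = 0; Coop payoff = 47

Work:
Defect dominates (saves cost c = 2, benefit to others is external)
NE: All defect → everyone gets 0
If all cooperate: each receives (7)×7 - 2 = 47
Social dilemma: 47 > 0 but NE gives 0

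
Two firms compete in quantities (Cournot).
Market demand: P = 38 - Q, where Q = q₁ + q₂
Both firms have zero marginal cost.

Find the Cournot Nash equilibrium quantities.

q₁* = q₂* = 12.67; P* = 12.67

Work:
Profit: π_i = P·q_i = (a - q_i - q_j)·q_i
FOC: ∂π_i/∂q_i = a - 2q_i - q_j = 0
Reaction function: q_i = (38 - q_j)/2
Symmetry: q* = 38/3 = 12.67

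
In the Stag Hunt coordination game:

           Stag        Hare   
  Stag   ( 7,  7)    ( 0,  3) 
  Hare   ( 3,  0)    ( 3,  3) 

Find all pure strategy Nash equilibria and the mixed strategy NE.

Pure NE: (Stag, Stag) and (Hare, Hare); Mixed NE: p = 0.4286, q = 0.4286

Work:
Check pure NE:
(Stag, Stag): (7, 7) - no unilateral deviation beneficial
(Hare, Hare): (3, 3) - no unilateral deviation beneficial
Mixed NE: P1 plays Stag with p = 0.4286, P2 plays Stag with q = 0.4286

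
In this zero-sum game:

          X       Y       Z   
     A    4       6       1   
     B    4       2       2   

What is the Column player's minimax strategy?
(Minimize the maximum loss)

Column should play Z, value = 2

Work:
Column player minimizes Row's maximum payoff:
Column X: max payoff to Row = 4
Column Y: max payoff to Row = 6
Column Z: max payoff to Row = 2
Minimum is 2, achieved by column Z.
Minimax strategy: Z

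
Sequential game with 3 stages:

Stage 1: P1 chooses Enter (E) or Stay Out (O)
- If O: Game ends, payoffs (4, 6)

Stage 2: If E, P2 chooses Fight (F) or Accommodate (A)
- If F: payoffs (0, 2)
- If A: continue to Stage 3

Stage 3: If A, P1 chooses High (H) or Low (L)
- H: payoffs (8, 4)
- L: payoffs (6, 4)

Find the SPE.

SPE: (E, A, H); Outcome (8, 4)

Work:
Stage 3: P1 chooses H (8 vs 6)
Stage 2: P2: F->2, A->4 (anticipating H). Choose A
Stage 1: P1: O->4, E->8 (anticipating A, H). Choose E
SPE path: E -> A -> H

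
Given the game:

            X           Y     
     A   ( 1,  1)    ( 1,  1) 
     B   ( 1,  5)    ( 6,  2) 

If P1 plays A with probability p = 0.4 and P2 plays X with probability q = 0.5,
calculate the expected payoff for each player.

E[P1] = 2.5, E[P2] = 2.5

Work:
E[P1] = p·q·π₁(A,X) + p·(1-q)·π₁(A,Y) + (1-p)·q·π₁(B,X) + (1-p)·(1-q)·π₁(B,Y)
= 0.4·0.5·1 + 0.4·0.5·1 + 0.6·0.5·1 + 0.6·0.5·6
= 2.5

E[P2] = 2.5 (similar calculation)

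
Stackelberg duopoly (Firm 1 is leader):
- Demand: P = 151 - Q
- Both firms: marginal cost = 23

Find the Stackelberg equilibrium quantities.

q₁* (leader) = 64.0, q₂* (follower) = 32.0

Work:
Follower's reaction: q₂ = (a - c - q₁)/2
Leader substitutes: π₁ = q₁·(a - q₁ - (a-c-q₁)/2 - c)
FOC: q₁* = (151 - 23)/2 = 64.00
Then: q₂* = (151 - 23 - 64.0)/2 = 32.00
Leader has first-mover advantage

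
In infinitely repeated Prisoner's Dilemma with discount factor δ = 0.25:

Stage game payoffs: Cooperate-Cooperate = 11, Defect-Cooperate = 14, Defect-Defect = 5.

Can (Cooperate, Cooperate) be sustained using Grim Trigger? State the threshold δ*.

δ* = 0.3333; since δ = 0.25 < 0.3333, cooperation cannot be sustained

Work:
For Grim Trigger:
Cooperate forever: 11/(1-δ)
Defect then punished: 14 + 5·δ/(1-δ)
Need: 11/(1-δ) ≥ 14 + 5·δ/(1-δ)
Solving: δ ≥ (T-R)/(T-P) = (14-11)/(14-5) = 0.3333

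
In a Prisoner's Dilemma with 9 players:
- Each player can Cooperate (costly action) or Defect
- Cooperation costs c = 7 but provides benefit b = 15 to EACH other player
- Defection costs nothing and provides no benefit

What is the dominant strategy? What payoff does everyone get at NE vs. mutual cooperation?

Dominant: Defect; NE payoff = 0; Coop payoff = 113

Work:
Defect dominates (saves cost c = 7, benefit to others is external)
NE: All defect → everyone gets 0
If all cooperate: each receives (8)×15 - 7 = 113
Social dilemma: 113 > 0 but NE gives 0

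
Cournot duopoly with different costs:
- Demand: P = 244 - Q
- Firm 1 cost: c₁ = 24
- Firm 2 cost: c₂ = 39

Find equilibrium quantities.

q₁* = 78.33, q₂* = 63.33

Work:
Reaction: q₁ = (244 - 24 - q₂)/2
Reaction: q₂ = (244 - 39 - q₁)/2
Solve simultaneously:
q₁* = (244 - 2×24 + 39)/3 = 78.33
q₂* = (244 - 2×39 + 24)/3 = 63.33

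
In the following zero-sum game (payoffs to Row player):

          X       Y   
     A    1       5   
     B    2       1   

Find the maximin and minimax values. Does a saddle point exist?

Maximin = 1, Minimax = 2, Saddle: False

Work:
Row minimums: [1, 1] → maximin = 1
Column maximums: [2, 5] → minimax = 2
No saddle point (maximin ≠ minimax). Mixed strategy needed.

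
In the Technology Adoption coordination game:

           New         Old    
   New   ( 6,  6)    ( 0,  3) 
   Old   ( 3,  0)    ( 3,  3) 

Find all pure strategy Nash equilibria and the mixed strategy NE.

Pure NE: (New, New) and (Old, Old); Mixed NE: p = 0.5, q = 0.5

Work:
Check pure NE:
(New, New): (6, 6) - no unilateral deviation beneficial
(Old, Old): (3, 3) - no unilateral deviation beneficial
Mixed NE: P1 plays New with p = 0.5, P2 plays New with q = 0.5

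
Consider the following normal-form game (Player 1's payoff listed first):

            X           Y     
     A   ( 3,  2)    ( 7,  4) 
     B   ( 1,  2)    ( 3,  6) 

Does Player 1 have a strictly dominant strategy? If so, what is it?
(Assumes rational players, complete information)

Yes, Player 1's strictly dominant strategy is A

Work:
A strategy strictly dominates another if it gives a strictly higher payoff against every opponent action. Compare each pair of P1's strategies column-by-column:
  A vs B: [3 vs 1, 7 vs 3] → A strictly dominates B
  B vs A: [1 vs 3, 3 vs 7] → B does not strictly dominate A (column X: 1 ≤ 3)
A strictly dominates every other strategy → strictly dominant.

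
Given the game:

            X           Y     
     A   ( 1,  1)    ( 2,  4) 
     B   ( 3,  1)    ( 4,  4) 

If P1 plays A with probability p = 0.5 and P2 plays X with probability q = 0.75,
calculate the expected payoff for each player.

E[P1] = 2.25, E[P2] = 1.75

Work:
E[P1] = p·q·π₁(A,X) + p·(1-q)·π₁(A,Y) + (1-p)·q·π₁(B,X) + (1-p)·(1-q)·π₁(B,Y)
= 0.5·0.75·1 + 0.5·0.25·2 + 0.5·0.75·3 + 0.5·0.25·4
= 2.25

E[P2] = 1.75 (similar calculation)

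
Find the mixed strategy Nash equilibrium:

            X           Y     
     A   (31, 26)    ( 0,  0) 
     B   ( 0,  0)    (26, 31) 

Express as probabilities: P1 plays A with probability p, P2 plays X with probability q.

p = 0.5439, q = 0.4561

Work:
Find probabilities that make opponent indifferent:
P2 chooses q to make P1 indifferent between A and B
P1 chooses p to make P2 indifferent between X and Y
Mixed NE: P1 plays (A: 0.5439, B: 0.4561), P2 plays (X: 0.4561, Y: 0.5439)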